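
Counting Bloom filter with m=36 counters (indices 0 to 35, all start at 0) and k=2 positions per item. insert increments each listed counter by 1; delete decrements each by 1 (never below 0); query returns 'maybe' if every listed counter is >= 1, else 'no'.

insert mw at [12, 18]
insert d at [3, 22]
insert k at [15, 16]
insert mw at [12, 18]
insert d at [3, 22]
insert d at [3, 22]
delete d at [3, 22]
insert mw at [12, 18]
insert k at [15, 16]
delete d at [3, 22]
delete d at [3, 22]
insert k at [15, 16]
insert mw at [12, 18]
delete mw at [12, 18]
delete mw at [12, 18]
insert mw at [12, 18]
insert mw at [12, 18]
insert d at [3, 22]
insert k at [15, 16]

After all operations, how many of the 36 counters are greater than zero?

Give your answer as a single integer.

Answer: 6

Derivation:
Step 1: insert mw at [12, 18] -> counters=[0,0,0,0,0,0,0,0,0,0,0,0,1,0,0,0,0,0,1,0,0,0,0,0,0,0,0,0,0,0,0,0,0,0,0,0]
Step 2: insert d at [3, 22] -> counters=[0,0,0,1,0,0,0,0,0,0,0,0,1,0,0,0,0,0,1,0,0,0,1,0,0,0,0,0,0,0,0,0,0,0,0,0]
Step 3: insert k at [15, 16] -> counters=[0,0,0,1,0,0,0,0,0,0,0,0,1,0,0,1,1,0,1,0,0,0,1,0,0,0,0,0,0,0,0,0,0,0,0,0]
Step 4: insert mw at [12, 18] -> counters=[0,0,0,1,0,0,0,0,0,0,0,0,2,0,0,1,1,0,2,0,0,0,1,0,0,0,0,0,0,0,0,0,0,0,0,0]
Step 5: insert d at [3, 22] -> counters=[0,0,0,2,0,0,0,0,0,0,0,0,2,0,0,1,1,0,2,0,0,0,2,0,0,0,0,0,0,0,0,0,0,0,0,0]
Step 6: insert d at [3, 22] -> counters=[0,0,0,3,0,0,0,0,0,0,0,0,2,0,0,1,1,0,2,0,0,0,3,0,0,0,0,0,0,0,0,0,0,0,0,0]
Step 7: delete d at [3, 22] -> counters=[0,0,0,2,0,0,0,0,0,0,0,0,2,0,0,1,1,0,2,0,0,0,2,0,0,0,0,0,0,0,0,0,0,0,0,0]
Step 8: insert mw at [12, 18] -> counters=[0,0,0,2,0,0,0,0,0,0,0,0,3,0,0,1,1,0,3,0,0,0,2,0,0,0,0,0,0,0,0,0,0,0,0,0]
Step 9: insert k at [15, 16] -> counters=[0,0,0,2,0,0,0,0,0,0,0,0,3,0,0,2,2,0,3,0,0,0,2,0,0,0,0,0,0,0,0,0,0,0,0,0]
Step 10: delete d at [3, 22] -> counters=[0,0,0,1,0,0,0,0,0,0,0,0,3,0,0,2,2,0,3,0,0,0,1,0,0,0,0,0,0,0,0,0,0,0,0,0]
Step 11: delete d at [3, 22] -> counters=[0,0,0,0,0,0,0,0,0,0,0,0,3,0,0,2,2,0,3,0,0,0,0,0,0,0,0,0,0,0,0,0,0,0,0,0]
Step 12: insert k at [15, 16] -> counters=[0,0,0,0,0,0,0,0,0,0,0,0,3,0,0,3,3,0,3,0,0,0,0,0,0,0,0,0,0,0,0,0,0,0,0,0]
Step 13: insert mw at [12, 18] -> counters=[0,0,0,0,0,0,0,0,0,0,0,0,4,0,0,3,3,0,4,0,0,0,0,0,0,0,0,0,0,0,0,0,0,0,0,0]
Step 14: delete mw at [12, 18] -> counters=[0,0,0,0,0,0,0,0,0,0,0,0,3,0,0,3,3,0,3,0,0,0,0,0,0,0,0,0,0,0,0,0,0,0,0,0]
Step 15: delete mw at [12, 18] -> counters=[0,0,0,0,0,0,0,0,0,0,0,0,2,0,0,3,3,0,2,0,0,0,0,0,0,0,0,0,0,0,0,0,0,0,0,0]
Step 16: insert mw at [12, 18] -> counters=[0,0,0,0,0,0,0,0,0,0,0,0,3,0,0,3,3,0,3,0,0,0,0,0,0,0,0,0,0,0,0,0,0,0,0,0]
Step 17: insert mw at [12, 18] -> counters=[0,0,0,0,0,0,0,0,0,0,0,0,4,0,0,3,3,0,4,0,0,0,0,0,0,0,0,0,0,0,0,0,0,0,0,0]
Step 18: insert d at [3, 22] -> counters=[0,0,0,1,0,0,0,0,0,0,0,0,4,0,0,3,3,0,4,0,0,0,1,0,0,0,0,0,0,0,0,0,0,0,0,0]
Step 19: insert k at [15, 16] -> counters=[0,0,0,1,0,0,0,0,0,0,0,0,4,0,0,4,4,0,4,0,0,0,1,0,0,0,0,0,0,0,0,0,0,0,0,0]
Final counters=[0,0,0,1,0,0,0,0,0,0,0,0,4,0,0,4,4,0,4,0,0,0,1,0,0,0,0,0,0,0,0,0,0,0,0,0] -> 6 nonzero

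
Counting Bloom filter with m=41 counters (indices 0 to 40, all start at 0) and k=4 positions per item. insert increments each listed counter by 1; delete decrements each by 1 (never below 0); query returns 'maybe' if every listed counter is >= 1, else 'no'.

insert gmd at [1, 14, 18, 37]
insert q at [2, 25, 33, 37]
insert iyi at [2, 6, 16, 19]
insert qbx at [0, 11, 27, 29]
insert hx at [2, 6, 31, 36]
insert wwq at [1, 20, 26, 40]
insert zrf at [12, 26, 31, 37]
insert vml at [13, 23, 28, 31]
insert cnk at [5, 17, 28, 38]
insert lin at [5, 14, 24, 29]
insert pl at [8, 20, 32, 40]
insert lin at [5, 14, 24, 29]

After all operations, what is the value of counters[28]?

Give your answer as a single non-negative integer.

Step 1: insert gmd at [1, 14, 18, 37] -> counters=[0,1,0,0,0,0,0,0,0,0,0,0,0,0,1,0,0,0,1,0,0,0,0,0,0,0,0,0,0,0,0,0,0,0,0,0,0,1,0,0,0]
Step 2: insert q at [2, 25, 33, 37] -> counters=[0,1,1,0,0,0,0,0,0,0,0,0,0,0,1,0,0,0,1,0,0,0,0,0,0,1,0,0,0,0,0,0,0,1,0,0,0,2,0,0,0]
Step 3: insert iyi at [2, 6, 16, 19] -> counters=[0,1,2,0,0,0,1,0,0,0,0,0,0,0,1,0,1,0,1,1,0,0,0,0,0,1,0,0,0,0,0,0,0,1,0,0,0,2,0,0,0]
Step 4: insert qbx at [0, 11, 27, 29] -> counters=[1,1,2,0,0,0,1,0,0,0,0,1,0,0,1,0,1,0,1,1,0,0,0,0,0,1,0,1,0,1,0,0,0,1,0,0,0,2,0,0,0]
Step 5: insert hx at [2, 6, 31, 36] -> counters=[1,1,3,0,0,0,2,0,0,0,0,1,0,0,1,0,1,0,1,1,0,0,0,0,0,1,0,1,0,1,0,1,0,1,0,0,1,2,0,0,0]
Step 6: insert wwq at [1, 20, 26, 40] -> counters=[1,2,3,0,0,0,2,0,0,0,0,1,0,0,1,0,1,0,1,1,1,0,0,0,0,1,1,1,0,1,0,1,0,1,0,0,1,2,0,0,1]
Step 7: insert zrf at [12, 26, 31, 37] -> counters=[1,2,3,0,0,0,2,0,0,0,0,1,1,0,1,0,1,0,1,1,1,0,0,0,0,1,2,1,0,1,0,2,0,1,0,0,1,3,0,0,1]
Step 8: insert vml at [13, 23, 28, 31] -> counters=[1,2,3,0,0,0,2,0,0,0,0,1,1,1,1,0,1,0,1,1,1,0,0,1,0,1,2,1,1,1,0,3,0,1,0,0,1,3,0,0,1]
Step 9: insert cnk at [5, 17, 28, 38] -> counters=[1,2,3,0,0,1,2,0,0,0,0,1,1,1,1,0,1,1,1,1,1,0,0,1,0,1,2,1,2,1,0,3,0,1,0,0,1,3,1,0,1]
Step 10: insert lin at [5, 14, 24, 29] -> counters=[1,2,3,0,0,2,2,0,0,0,0,1,1,1,2,0,1,1,1,1,1,0,0,1,1,1,2,1,2,2,0,3,0,1,0,0,1,3,1,0,1]
Step 11: insert pl at [8, 20, 32, 40] -> counters=[1,2,3,0,0,2,2,0,1,0,0,1,1,1,2,0,1,1,1,1,2,0,0,1,1,1,2,1,2,2,0,3,1,1,0,0,1,3,1,0,2]
Step 12: insert lin at [5, 14, 24, 29] -> counters=[1,2,3,0,0,3,2,0,1,0,0,1,1,1,3,0,1,1,1,1,2,0,0,1,2,1,2,1,2,3,0,3,1,1,0,0,1,3,1,0,2]
Final counters=[1,2,3,0,0,3,2,0,1,0,0,1,1,1,3,0,1,1,1,1,2,0,0,1,2,1,2,1,2,3,0,3,1,1,0,0,1,3,1,0,2] -> counters[28]=2

Answer: 2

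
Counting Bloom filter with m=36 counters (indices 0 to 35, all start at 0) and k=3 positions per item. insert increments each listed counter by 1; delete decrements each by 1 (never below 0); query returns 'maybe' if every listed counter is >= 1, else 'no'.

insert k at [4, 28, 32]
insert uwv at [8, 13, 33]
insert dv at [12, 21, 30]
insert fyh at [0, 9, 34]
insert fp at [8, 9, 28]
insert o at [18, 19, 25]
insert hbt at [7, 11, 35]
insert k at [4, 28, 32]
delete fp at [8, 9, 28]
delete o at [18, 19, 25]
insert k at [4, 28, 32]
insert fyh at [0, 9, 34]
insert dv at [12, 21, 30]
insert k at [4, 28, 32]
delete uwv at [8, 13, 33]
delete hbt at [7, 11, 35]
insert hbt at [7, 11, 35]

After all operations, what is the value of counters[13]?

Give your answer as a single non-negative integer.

Answer: 0

Derivation:
Step 1: insert k at [4, 28, 32] -> counters=[0,0,0,0,1,0,0,0,0,0,0,0,0,0,0,0,0,0,0,0,0,0,0,0,0,0,0,0,1,0,0,0,1,0,0,0]
Step 2: insert uwv at [8, 13, 33] -> counters=[0,0,0,0,1,0,0,0,1,0,0,0,0,1,0,0,0,0,0,0,0,0,0,0,0,0,0,0,1,0,0,0,1,1,0,0]
Step 3: insert dv at [12, 21, 30] -> counters=[0,0,0,0,1,0,0,0,1,0,0,0,1,1,0,0,0,0,0,0,0,1,0,0,0,0,0,0,1,0,1,0,1,1,0,0]
Step 4: insert fyh at [0, 9, 34] -> counters=[1,0,0,0,1,0,0,0,1,1,0,0,1,1,0,0,0,0,0,0,0,1,0,0,0,0,0,0,1,0,1,0,1,1,1,0]
Step 5: insert fp at [8, 9, 28] -> counters=[1,0,0,0,1,0,0,0,2,2,0,0,1,1,0,0,0,0,0,0,0,1,0,0,0,0,0,0,2,0,1,0,1,1,1,0]
Step 6: insert o at [18, 19, 25] -> counters=[1,0,0,0,1,0,0,0,2,2,0,0,1,1,0,0,0,0,1,1,0,1,0,0,0,1,0,0,2,0,1,0,1,1,1,0]
Step 7: insert hbt at [7, 11, 35] -> counters=[1,0,0,0,1,0,0,1,2,2,0,1,1,1,0,0,0,0,1,1,0,1,0,0,0,1,0,0,2,0,1,0,1,1,1,1]
Step 8: insert k at [4, 28, 32] -> counters=[1,0,0,0,2,0,0,1,2,2,0,1,1,1,0,0,0,0,1,1,0,1,0,0,0,1,0,0,3,0,1,0,2,1,1,1]
Step 9: delete fp at [8, 9, 28] -> counters=[1,0,0,0,2,0,0,1,1,1,0,1,1,1,0,0,0,0,1,1,0,1,0,0,0,1,0,0,2,0,1,0,2,1,1,1]
Step 10: delete o at [18, 19, 25] -> counters=[1,0,0,0,2,0,0,1,1,1,0,1,1,1,0,0,0,0,0,0,0,1,0,0,0,0,0,0,2,0,1,0,2,1,1,1]
Step 11: insert k at [4, 28, 32] -> counters=[1,0,0,0,3,0,0,1,1,1,0,1,1,1,0,0,0,0,0,0,0,1,0,0,0,0,0,0,3,0,1,0,3,1,1,1]
Step 12: insert fyh at [0, 9, 34] -> counters=[2,0,0,0,3,0,0,1,1,2,0,1,1,1,0,0,0,0,0,0,0,1,0,0,0,0,0,0,3,0,1,0,3,1,2,1]
Step 13: insert dv at [12, 21, 30] -> counters=[2,0,0,0,3,0,0,1,1,2,0,1,2,1,0,0,0,0,0,0,0,2,0,0,0,0,0,0,3,0,2,0,3,1,2,1]
Step 14: insert k at [4, 28, 32] -> counters=[2,0,0,0,4,0,0,1,1,2,0,1,2,1,0,0,0,0,0,0,0,2,0,0,0,0,0,0,4,0,2,0,4,1,2,1]
Step 15: delete uwv at [8, 13, 33] -> counters=[2,0,0,0,4,0,0,1,0,2,0,1,2,0,0,0,0,0,0,0,0,2,0,0,0,0,0,0,4,0,2,0,4,0,2,1]
Step 16: delete hbt at [7, 11, 35] -> counters=[2,0,0,0,4,0,0,0,0,2,0,0,2,0,0,0,0,0,0,0,0,2,0,0,0,0,0,0,4,0,2,0,4,0,2,0]
Step 17: insert hbt at [7, 11, 35] -> counters=[2,0,0,0,4,0,0,1,0,2,0,1,2,0,0,0,0,0,0,0,0,2,0,0,0,0,0,0,4,0,2,0,4,0,2,1]
Final counters=[2,0,0,0,4,0,0,1,0,2,0,1,2,0,0,0,0,0,0,0,0,2,0,0,0,0,0,0,4,0,2,0,4,0,2,1] -> counters[13]=0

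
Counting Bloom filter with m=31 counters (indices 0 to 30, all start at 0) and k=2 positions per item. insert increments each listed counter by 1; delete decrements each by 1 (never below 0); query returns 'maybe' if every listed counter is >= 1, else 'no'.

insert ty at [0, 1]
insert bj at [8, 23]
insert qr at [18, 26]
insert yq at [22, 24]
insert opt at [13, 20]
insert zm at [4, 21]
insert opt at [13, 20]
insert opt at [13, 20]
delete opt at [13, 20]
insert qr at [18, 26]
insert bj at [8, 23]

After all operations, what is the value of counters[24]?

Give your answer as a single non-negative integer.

Step 1: insert ty at [0, 1] -> counters=[1,1,0,0,0,0,0,0,0,0,0,0,0,0,0,0,0,0,0,0,0,0,0,0,0,0,0,0,0,0,0]
Step 2: insert bj at [8, 23] -> counters=[1,1,0,0,0,0,0,0,1,0,0,0,0,0,0,0,0,0,0,0,0,0,0,1,0,0,0,0,0,0,0]
Step 3: insert qr at [18, 26] -> counters=[1,1,0,0,0,0,0,0,1,0,0,0,0,0,0,0,0,0,1,0,0,0,0,1,0,0,1,0,0,0,0]
Step 4: insert yq at [22, 24] -> counters=[1,1,0,0,0,0,0,0,1,0,0,0,0,0,0,0,0,0,1,0,0,0,1,1,1,0,1,0,0,0,0]
Step 5: insert opt at [13, 20] -> counters=[1,1,0,0,0,0,0,0,1,0,0,0,0,1,0,0,0,0,1,0,1,0,1,1,1,0,1,0,0,0,0]
Step 6: insert zm at [4, 21] -> counters=[1,1,0,0,1,0,0,0,1,0,0,0,0,1,0,0,0,0,1,0,1,1,1,1,1,0,1,0,0,0,0]
Step 7: insert opt at [13, 20] -> counters=[1,1,0,0,1,0,0,0,1,0,0,0,0,2,0,0,0,0,1,0,2,1,1,1,1,0,1,0,0,0,0]
Step 8: insert opt at [13, 20] -> counters=[1,1,0,0,1,0,0,0,1,0,0,0,0,3,0,0,0,0,1,0,3,1,1,1,1,0,1,0,0,0,0]
Step 9: delete opt at [13, 20] -> counters=[1,1,0,0,1,0,0,0,1,0,0,0,0,2,0,0,0,0,1,0,2,1,1,1,1,0,1,0,0,0,0]
Step 10: insert qr at [18, 26] -> counters=[1,1,0,0,1,0,0,0,1,0,0,0,0,2,0,0,0,0,2,0,2,1,1,1,1,0,2,0,0,0,0]
Step 11: insert bj at [8, 23] -> counters=[1,1,0,0,1,0,0,0,2,0,0,0,0,2,0,0,0,0,2,0,2,1,1,2,1,0,2,0,0,0,0]
Final counters=[1,1,0,0,1,0,0,0,2,0,0,0,0,2,0,0,0,0,2,0,2,1,1,2,1,0,2,0,0,0,0] -> counters[24]=1

Answer: 1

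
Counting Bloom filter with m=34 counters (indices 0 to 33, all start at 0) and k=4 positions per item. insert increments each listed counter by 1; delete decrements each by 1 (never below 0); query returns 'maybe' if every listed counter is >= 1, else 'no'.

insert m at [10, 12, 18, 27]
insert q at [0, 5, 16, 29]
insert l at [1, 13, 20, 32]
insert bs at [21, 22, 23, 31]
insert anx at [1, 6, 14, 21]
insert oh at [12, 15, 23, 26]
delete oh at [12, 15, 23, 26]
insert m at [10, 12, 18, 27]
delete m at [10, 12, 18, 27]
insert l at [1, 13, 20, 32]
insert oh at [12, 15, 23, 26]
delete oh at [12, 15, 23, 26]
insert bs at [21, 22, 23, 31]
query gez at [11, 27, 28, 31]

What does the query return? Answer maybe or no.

Step 1: insert m at [10, 12, 18, 27] -> counters=[0,0,0,0,0,0,0,0,0,0,1,0,1,0,0,0,0,0,1,0,0,0,0,0,0,0,0,1,0,0,0,0,0,0]
Step 2: insert q at [0, 5, 16, 29] -> counters=[1,0,0,0,0,1,0,0,0,0,1,0,1,0,0,0,1,0,1,0,0,0,0,0,0,0,0,1,0,1,0,0,0,0]
Step 3: insert l at [1, 13, 20, 32] -> counters=[1,1,0,0,0,1,0,0,0,0,1,0,1,1,0,0,1,0,1,0,1,0,0,0,0,0,0,1,0,1,0,0,1,0]
Step 4: insert bs at [21, 22, 23, 31] -> counters=[1,1,0,0,0,1,0,0,0,0,1,0,1,1,0,0,1,0,1,0,1,1,1,1,0,0,0,1,0,1,0,1,1,0]
Step 5: insert anx at [1, 6, 14, 21] -> counters=[1,2,0,0,0,1,1,0,0,0,1,0,1,1,1,0,1,0,1,0,1,2,1,1,0,0,0,1,0,1,0,1,1,0]
Step 6: insert oh at [12, 15, 23, 26] -> counters=[1,2,0,0,0,1,1,0,0,0,1,0,2,1,1,1,1,0,1,0,1,2,1,2,0,0,1,1,0,1,0,1,1,0]
Step 7: delete oh at [12, 15, 23, 26] -> counters=[1,2,0,0,0,1,1,0,0,0,1,0,1,1,1,0,1,0,1,0,1,2,1,1,0,0,0,1,0,1,0,1,1,0]
Step 8: insert m at [10, 12, 18, 27] -> counters=[1,2,0,0,0,1,1,0,0,0,2,0,2,1,1,0,1,0,2,0,1,2,1,1,0,0,0,2,0,1,0,1,1,0]
Step 9: delete m at [10, 12, 18, 27] -> counters=[1,2,0,0,0,1,1,0,0,0,1,0,1,1,1,0,1,0,1,0,1,2,1,1,0,0,0,1,0,1,0,1,1,0]
Step 10: insert l at [1, 13, 20, 32] -> counters=[1,3,0,0,0,1,1,0,0,0,1,0,1,2,1,0,1,0,1,0,2,2,1,1,0,0,0,1,0,1,0,1,2,0]
Step 11: insert oh at [12, 15, 23, 26] -> counters=[1,3,0,0,0,1,1,0,0,0,1,0,2,2,1,1,1,0,1,0,2,2,1,2,0,0,1,1,0,1,0,1,2,0]
Step 12: delete oh at [12, 15, 23, 26] -> counters=[1,3,0,0,0,1,1,0,0,0,1,0,1,2,1,0,1,0,1,0,2,2,1,1,0,0,0,1,0,1,0,1,2,0]
Step 13: insert bs at [21, 22, 23, 31] -> counters=[1,3,0,0,0,1,1,0,0,0,1,0,1,2,1,0,1,0,1,0,2,3,2,2,0,0,0,1,0,1,0,2,2,0]
Query gez: check counters[11]=0 counters[27]=1 counters[28]=0 counters[31]=2 -> no

Answer: no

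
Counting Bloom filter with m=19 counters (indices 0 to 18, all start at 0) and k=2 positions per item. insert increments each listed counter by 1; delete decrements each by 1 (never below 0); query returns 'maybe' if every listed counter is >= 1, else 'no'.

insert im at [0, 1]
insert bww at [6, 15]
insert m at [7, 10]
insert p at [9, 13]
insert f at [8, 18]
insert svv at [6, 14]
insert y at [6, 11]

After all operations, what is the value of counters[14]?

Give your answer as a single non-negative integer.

Step 1: insert im at [0, 1] -> counters=[1,1,0,0,0,0,0,0,0,0,0,0,0,0,0,0,0,0,0]
Step 2: insert bww at [6, 15] -> counters=[1,1,0,0,0,0,1,0,0,0,0,0,0,0,0,1,0,0,0]
Step 3: insert m at [7, 10] -> counters=[1,1,0,0,0,0,1,1,0,0,1,0,0,0,0,1,0,0,0]
Step 4: insert p at [9, 13] -> counters=[1,1,0,0,0,0,1,1,0,1,1,0,0,1,0,1,0,0,0]
Step 5: insert f at [8, 18] -> counters=[1,1,0,0,0,0,1,1,1,1,1,0,0,1,0,1,0,0,1]
Step 6: insert svv at [6, 14] -> counters=[1,1,0,0,0,0,2,1,1,1,1,0,0,1,1,1,0,0,1]
Step 7: insert y at [6, 11] -> counters=[1,1,0,0,0,0,3,1,1,1,1,1,0,1,1,1,0,0,1]
Final counters=[1,1,0,0,0,0,3,1,1,1,1,1,0,1,1,1,0,0,1] -> counters[14]=1

Answer: 1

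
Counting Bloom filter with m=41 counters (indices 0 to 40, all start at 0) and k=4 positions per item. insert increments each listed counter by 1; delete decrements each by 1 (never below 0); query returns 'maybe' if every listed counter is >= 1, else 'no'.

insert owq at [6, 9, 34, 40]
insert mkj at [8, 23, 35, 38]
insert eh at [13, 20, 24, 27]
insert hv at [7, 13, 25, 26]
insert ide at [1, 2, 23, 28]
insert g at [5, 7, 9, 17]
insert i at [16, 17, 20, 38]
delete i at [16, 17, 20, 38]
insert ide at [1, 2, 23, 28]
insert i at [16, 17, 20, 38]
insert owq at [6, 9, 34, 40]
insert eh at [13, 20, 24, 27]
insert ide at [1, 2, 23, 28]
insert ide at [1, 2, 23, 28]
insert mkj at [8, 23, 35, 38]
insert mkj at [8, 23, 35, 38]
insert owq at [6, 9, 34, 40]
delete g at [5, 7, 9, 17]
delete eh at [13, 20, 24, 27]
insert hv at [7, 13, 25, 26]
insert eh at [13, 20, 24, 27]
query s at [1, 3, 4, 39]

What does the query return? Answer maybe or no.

Step 1: insert owq at [6, 9, 34, 40] -> counters=[0,0,0,0,0,0,1,0,0,1,0,0,0,0,0,0,0,0,0,0,0,0,0,0,0,0,0,0,0,0,0,0,0,0,1,0,0,0,0,0,1]
Step 2: insert mkj at [8, 23, 35, 38] -> counters=[0,0,0,0,0,0,1,0,1,1,0,0,0,0,0,0,0,0,0,0,0,0,0,1,0,0,0,0,0,0,0,0,0,0,1,1,0,0,1,0,1]
Step 3: insert eh at [13, 20, 24, 27] -> counters=[0,0,0,0,0,0,1,0,1,1,0,0,0,1,0,0,0,0,0,0,1,0,0,1,1,0,0,1,0,0,0,0,0,0,1,1,0,0,1,0,1]
Step 4: insert hv at [7, 13, 25, 26] -> counters=[0,0,0,0,0,0,1,1,1,1,0,0,0,2,0,0,0,0,0,0,1,0,0,1,1,1,1,1,0,0,0,0,0,0,1,1,0,0,1,0,1]
Step 5: insert ide at [1, 2, 23, 28] -> counters=[0,1,1,0,0,0,1,1,1,1,0,0,0,2,0,0,0,0,0,0,1,0,0,2,1,1,1,1,1,0,0,0,0,0,1,1,0,0,1,0,1]
Step 6: insert g at [5, 7, 9, 17] -> counters=[0,1,1,0,0,1,1,2,1,2,0,0,0,2,0,0,0,1,0,0,1,0,0,2,1,1,1,1,1,0,0,0,0,0,1,1,0,0,1,0,1]
Step 7: insert i at [16, 17, 20, 38] -> counters=[0,1,1,0,0,1,1,2,1,2,0,0,0,2,0,0,1,2,0,0,2,0,0,2,1,1,1,1,1,0,0,0,0,0,1,1,0,0,2,0,1]
Step 8: delete i at [16, 17, 20, 38] -> counters=[0,1,1,0,0,1,1,2,1,2,0,0,0,2,0,0,0,1,0,0,1,0,0,2,1,1,1,1,1,0,0,0,0,0,1,1,0,0,1,0,1]
Step 9: insert ide at [1, 2, 23, 28] -> counters=[0,2,2,0,0,1,1,2,1,2,0,0,0,2,0,0,0,1,0,0,1,0,0,3,1,1,1,1,2,0,0,0,0,0,1,1,0,0,1,0,1]
Step 10: insert i at [16, 17, 20, 38] -> counters=[0,2,2,0,0,1,1,2,1,2,0,0,0,2,0,0,1,2,0,0,2,0,0,3,1,1,1,1,2,0,0,0,0,0,1,1,0,0,2,0,1]
Step 11: insert owq at [6, 9, 34, 40] -> counters=[0,2,2,0,0,1,2,2,1,3,0,0,0,2,0,0,1,2,0,0,2,0,0,3,1,1,1,1,2,0,0,0,0,0,2,1,0,0,2,0,2]
Step 12: insert eh at [13, 20, 24, 27] -> counters=[0,2,2,0,0,1,2,2,1,3,0,0,0,3,0,0,1,2,0,0,3,0,0,3,2,1,1,2,2,0,0,0,0,0,2,1,0,0,2,0,2]
Step 13: insert ide at [1, 2, 23, 28] -> counters=[0,3,3,0,0,1,2,2,1,3,0,0,0,3,0,0,1,2,0,0,3,0,0,4,2,1,1,2,3,0,0,0,0,0,2,1,0,0,2,0,2]
Step 14: insert ide at [1, 2, 23, 28] -> counters=[0,4,4,0,0,1,2,2,1,3,0,0,0,3,0,0,1,2,0,0,3,0,0,5,2,1,1,2,4,0,0,0,0,0,2,1,0,0,2,0,2]
Step 15: insert mkj at [8, 23, 35, 38] -> counters=[0,4,4,0,0,1,2,2,2,3,0,0,0,3,0,0,1,2,0,0,3,0,0,6,2,1,1,2,4,0,0,0,0,0,2,2,0,0,3,0,2]
Step 16: insert mkj at [8, 23, 35, 38] -> counters=[0,4,4,0,0,1,2,2,3,3,0,0,0,3,0,0,1,2,0,0,3,0,0,7,2,1,1,2,4,0,0,0,0,0,2,3,0,0,4,0,2]
Step 17: insert owq at [6, 9, 34, 40] -> counters=[0,4,4,0,0,1,3,2,3,4,0,0,0,3,0,0,1,2,0,0,3,0,0,7,2,1,1,2,4,0,0,0,0,0,3,3,0,0,4,0,3]
Step 18: delete g at [5, 7, 9, 17] -> counters=[0,4,4,0,0,0,3,1,3,3,0,0,0,3,0,0,1,1,0,0,3,0,0,7,2,1,1,2,4,0,0,0,0,0,3,3,0,0,4,0,3]
Step 19: delete eh at [13, 20, 24, 27] -> counters=[0,4,4,0,0,0,3,1,3,3,0,0,0,2,0,0,1,1,0,0,2,0,0,7,1,1,1,1,4,0,0,0,0,0,3,3,0,0,4,0,3]
Step 20: insert hv at [7, 13, 25, 26] -> counters=[0,4,4,0,0,0,3,2,3,3,0,0,0,3,0,0,1,1,0,0,2,0,0,7,1,2,2,1,4,0,0,0,0,0,3,3,0,0,4,0,3]
Step 21: insert eh at [13, 20, 24, 27] -> counters=[0,4,4,0,0,0,3,2,3,3,0,0,0,4,0,0,1,1,0,0,3,0,0,7,2,2,2,2,4,0,0,0,0,0,3,3,0,0,4,0,3]
Query s: check counters[1]=4 counters[3]=0 counters[4]=0 counters[39]=0 -> no

Answer: no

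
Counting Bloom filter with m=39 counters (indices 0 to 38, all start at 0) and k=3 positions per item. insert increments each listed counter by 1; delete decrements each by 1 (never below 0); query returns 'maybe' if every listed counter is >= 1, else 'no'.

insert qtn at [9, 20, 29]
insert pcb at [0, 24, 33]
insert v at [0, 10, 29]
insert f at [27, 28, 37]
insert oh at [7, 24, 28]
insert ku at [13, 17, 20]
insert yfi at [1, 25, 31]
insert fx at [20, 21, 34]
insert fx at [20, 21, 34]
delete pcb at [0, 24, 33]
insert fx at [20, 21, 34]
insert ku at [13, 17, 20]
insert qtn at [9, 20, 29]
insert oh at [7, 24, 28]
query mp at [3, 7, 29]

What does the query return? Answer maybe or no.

Step 1: insert qtn at [9, 20, 29] -> counters=[0,0,0,0,0,0,0,0,0,1,0,0,0,0,0,0,0,0,0,0,1,0,0,0,0,0,0,0,0,1,0,0,0,0,0,0,0,0,0]
Step 2: insert pcb at [0, 24, 33] -> counters=[1,0,0,0,0,0,0,0,0,1,0,0,0,0,0,0,0,0,0,0,1,0,0,0,1,0,0,0,0,1,0,0,0,1,0,0,0,0,0]
Step 3: insert v at [0, 10, 29] -> counters=[2,0,0,0,0,0,0,0,0,1,1,0,0,0,0,0,0,0,0,0,1,0,0,0,1,0,0,0,0,2,0,0,0,1,0,0,0,0,0]
Step 4: insert f at [27, 28, 37] -> counters=[2,0,0,0,0,0,0,0,0,1,1,0,0,0,0,0,0,0,0,0,1,0,0,0,1,0,0,1,1,2,0,0,0,1,0,0,0,1,0]
Step 5: insert oh at [7, 24, 28] -> counters=[2,0,0,0,0,0,0,1,0,1,1,0,0,0,0,0,0,0,0,0,1,0,0,0,2,0,0,1,2,2,0,0,0,1,0,0,0,1,0]
Step 6: insert ku at [13, 17, 20] -> counters=[2,0,0,0,0,0,0,1,0,1,1,0,0,1,0,0,0,1,0,0,2,0,0,0,2,0,0,1,2,2,0,0,0,1,0,0,0,1,0]
Step 7: insert yfi at [1, 25, 31] -> counters=[2,1,0,0,0,0,0,1,0,1,1,0,0,1,0,0,0,1,0,0,2,0,0,0,2,1,0,1,2,2,0,1,0,1,0,0,0,1,0]
Step 8: insert fx at [20, 21, 34] -> counters=[2,1,0,0,0,0,0,1,0,1,1,0,0,1,0,0,0,1,0,0,3,1,0,0,2,1,0,1,2,2,0,1,0,1,1,0,0,1,0]
Step 9: insert fx at [20, 21, 34] -> counters=[2,1,0,0,0,0,0,1,0,1,1,0,0,1,0,0,0,1,0,0,4,2,0,0,2,1,0,1,2,2,0,1,0,1,2,0,0,1,0]
Step 10: delete pcb at [0, 24, 33] -> counters=[1,1,0,0,0,0,0,1,0,1,1,0,0,1,0,0,0,1,0,0,4,2,0,0,1,1,0,1,2,2,0,1,0,0,2,0,0,1,0]
Step 11: insert fx at [20, 21, 34] -> counters=[1,1,0,0,0,0,0,1,0,1,1,0,0,1,0,0,0,1,0,0,5,3,0,0,1,1,0,1,2,2,0,1,0,0,3,0,0,1,0]
Step 12: insert ku at [13, 17, 20] -> counters=[1,1,0,0,0,0,0,1,0,1,1,0,0,2,0,0,0,2,0,0,6,3,0,0,1,1,0,1,2,2,0,1,0,0,3,0,0,1,0]
Step 13: insert qtn at [9, 20, 29] -> counters=[1,1,0,0,0,0,0,1,0,2,1,0,0,2,0,0,0,2,0,0,7,3,0,0,1,1,0,1,2,3,0,1,0,0,3,0,0,1,0]
Step 14: insert oh at [7, 24, 28] -> counters=[1,1,0,0,0,0,0,2,0,2,1,0,0,2,0,0,0,2,0,0,7,3,0,0,2,1,0,1,3,3,0,1,0,0,3,0,0,1,0]
Query mp: check counters[3]=0 counters[7]=2 counters[29]=3 -> no

Answer: no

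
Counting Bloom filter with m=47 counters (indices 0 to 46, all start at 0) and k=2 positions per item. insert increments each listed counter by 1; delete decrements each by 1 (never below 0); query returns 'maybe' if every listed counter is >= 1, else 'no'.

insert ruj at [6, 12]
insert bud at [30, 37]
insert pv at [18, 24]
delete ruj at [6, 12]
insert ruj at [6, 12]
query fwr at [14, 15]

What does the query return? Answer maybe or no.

Answer: no

Derivation:
Step 1: insert ruj at [6, 12] -> counters=[0,0,0,0,0,0,1,0,0,0,0,0,1,0,0,0,0,0,0,0,0,0,0,0,0,0,0,0,0,0,0,0,0,0,0,0,0,0,0,0,0,0,0,0,0,0,0]
Step 2: insert bud at [30, 37] -> counters=[0,0,0,0,0,0,1,0,0,0,0,0,1,0,0,0,0,0,0,0,0,0,0,0,0,0,0,0,0,0,1,0,0,0,0,0,0,1,0,0,0,0,0,0,0,0,0]
Step 3: insert pv at [18, 24] -> counters=[0,0,0,0,0,0,1,0,0,0,0,0,1,0,0,0,0,0,1,0,0,0,0,0,1,0,0,0,0,0,1,0,0,0,0,0,0,1,0,0,0,0,0,0,0,0,0]
Step 4: delete ruj at [6, 12] -> counters=[0,0,0,0,0,0,0,0,0,0,0,0,0,0,0,0,0,0,1,0,0,0,0,0,1,0,0,0,0,0,1,0,0,0,0,0,0,1,0,0,0,0,0,0,0,0,0]
Step 5: insert ruj at [6, 12] -> counters=[0,0,0,0,0,0,1,0,0,0,0,0,1,0,0,0,0,0,1,0,0,0,0,0,1,0,0,0,0,0,1,0,0,0,0,0,0,1,0,0,0,0,0,0,0,0,0]
Query fwr: check counters[14]=0 counters[15]=0 -> no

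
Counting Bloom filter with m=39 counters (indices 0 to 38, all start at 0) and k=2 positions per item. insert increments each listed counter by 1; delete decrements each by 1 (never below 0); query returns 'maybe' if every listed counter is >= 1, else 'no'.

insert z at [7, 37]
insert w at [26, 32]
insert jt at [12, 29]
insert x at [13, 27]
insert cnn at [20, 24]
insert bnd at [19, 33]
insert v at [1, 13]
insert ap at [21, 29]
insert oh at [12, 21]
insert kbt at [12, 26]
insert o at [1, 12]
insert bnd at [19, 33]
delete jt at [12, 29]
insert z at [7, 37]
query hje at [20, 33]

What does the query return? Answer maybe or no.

Answer: maybe

Derivation:
Step 1: insert z at [7, 37] -> counters=[0,0,0,0,0,0,0,1,0,0,0,0,0,0,0,0,0,0,0,0,0,0,0,0,0,0,0,0,0,0,0,0,0,0,0,0,0,1,0]
Step 2: insert w at [26, 32] -> counters=[0,0,0,0,0,0,0,1,0,0,0,0,0,0,0,0,0,0,0,0,0,0,0,0,0,0,1,0,0,0,0,0,1,0,0,0,0,1,0]
Step 3: insert jt at [12, 29] -> counters=[0,0,0,0,0,0,0,1,0,0,0,0,1,0,0,0,0,0,0,0,0,0,0,0,0,0,1,0,0,1,0,0,1,0,0,0,0,1,0]
Step 4: insert x at [13, 27] -> counters=[0,0,0,0,0,0,0,1,0,0,0,0,1,1,0,0,0,0,0,0,0,0,0,0,0,0,1,1,0,1,0,0,1,0,0,0,0,1,0]
Step 5: insert cnn at [20, 24] -> counters=[0,0,0,0,0,0,0,1,0,0,0,0,1,1,0,0,0,0,0,0,1,0,0,0,1,0,1,1,0,1,0,0,1,0,0,0,0,1,0]
Step 6: insert bnd at [19, 33] -> counters=[0,0,0,0,0,0,0,1,0,0,0,0,1,1,0,0,0,0,0,1,1,0,0,0,1,0,1,1,0,1,0,0,1,1,0,0,0,1,0]
Step 7: insert v at [1, 13] -> counters=[0,1,0,0,0,0,0,1,0,0,0,0,1,2,0,0,0,0,0,1,1,0,0,0,1,0,1,1,0,1,0,0,1,1,0,0,0,1,0]
Step 8: insert ap at [21, 29] -> counters=[0,1,0,0,0,0,0,1,0,0,0,0,1,2,0,0,0,0,0,1,1,1,0,0,1,0,1,1,0,2,0,0,1,1,0,0,0,1,0]
Step 9: insert oh at [12, 21] -> counters=[0,1,0,0,0,0,0,1,0,0,0,0,2,2,0,0,0,0,0,1,1,2,0,0,1,0,1,1,0,2,0,0,1,1,0,0,0,1,0]
Step 10: insert kbt at [12, 26] -> counters=[0,1,0,0,0,0,0,1,0,0,0,0,3,2,0,0,0,0,0,1,1,2,0,0,1,0,2,1,0,2,0,0,1,1,0,0,0,1,0]
Step 11: insert o at [1, 12] -> counters=[0,2,0,0,0,0,0,1,0,0,0,0,4,2,0,0,0,0,0,1,1,2,0,0,1,0,2,1,0,2,0,0,1,1,0,0,0,1,0]
Step 12: insert bnd at [19, 33] -> counters=[0,2,0,0,0,0,0,1,0,0,0,0,4,2,0,0,0,0,0,2,1,2,0,0,1,0,2,1,0,2,0,0,1,2,0,0,0,1,0]
Step 13: delete jt at [12, 29] -> counters=[0,2,0,0,0,0,0,1,0,0,0,0,3,2,0,0,0,0,0,2,1,2,0,0,1,0,2,1,0,1,0,0,1,2,0,0,0,1,0]
Step 14: insert z at [7, 37] -> counters=[0,2,0,0,0,0,0,2,0,0,0,0,3,2,0,0,0,0,0,2,1,2,0,0,1,0,2,1,0,1,0,0,1,2,0,0,0,2,0]
Query hje: check counters[20]=1 counters[33]=2 -> maybe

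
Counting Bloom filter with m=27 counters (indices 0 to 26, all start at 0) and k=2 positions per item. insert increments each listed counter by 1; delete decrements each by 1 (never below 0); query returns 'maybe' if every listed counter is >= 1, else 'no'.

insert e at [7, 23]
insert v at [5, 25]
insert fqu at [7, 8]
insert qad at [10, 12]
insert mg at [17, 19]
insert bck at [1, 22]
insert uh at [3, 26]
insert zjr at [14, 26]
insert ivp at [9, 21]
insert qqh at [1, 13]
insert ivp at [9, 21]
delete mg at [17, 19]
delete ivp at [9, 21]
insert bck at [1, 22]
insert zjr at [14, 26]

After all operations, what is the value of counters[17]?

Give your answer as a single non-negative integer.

Answer: 0

Derivation:
Step 1: insert e at [7, 23] -> counters=[0,0,0,0,0,0,0,1,0,0,0,0,0,0,0,0,0,0,0,0,0,0,0,1,0,0,0]
Step 2: insert v at [5, 25] -> counters=[0,0,0,0,0,1,0,1,0,0,0,0,0,0,0,0,0,0,0,0,0,0,0,1,0,1,0]
Step 3: insert fqu at [7, 8] -> counters=[0,0,0,0,0,1,0,2,1,0,0,0,0,0,0,0,0,0,0,0,0,0,0,1,0,1,0]
Step 4: insert qad at [10, 12] -> counters=[0,0,0,0,0,1,0,2,1,0,1,0,1,0,0,0,0,0,0,0,0,0,0,1,0,1,0]
Step 5: insert mg at [17, 19] -> counters=[0,0,0,0,0,1,0,2,1,0,1,0,1,0,0,0,0,1,0,1,0,0,0,1,0,1,0]
Step 6: insert bck at [1, 22] -> counters=[0,1,0,0,0,1,0,2,1,0,1,0,1,0,0,0,0,1,0,1,0,0,1,1,0,1,0]
Step 7: insert uh at [3, 26] -> counters=[0,1,0,1,0,1,0,2,1,0,1,0,1,0,0,0,0,1,0,1,0,0,1,1,0,1,1]
Step 8: insert zjr at [14, 26] -> counters=[0,1,0,1,0,1,0,2,1,0,1,0,1,0,1,0,0,1,0,1,0,0,1,1,0,1,2]
Step 9: insert ivp at [9, 21] -> counters=[0,1,0,1,0,1,0,2,1,1,1,0,1,0,1,0,0,1,0,1,0,1,1,1,0,1,2]
Step 10: insert qqh at [1, 13] -> counters=[0,2,0,1,0,1,0,2,1,1,1,0,1,1,1,0,0,1,0,1,0,1,1,1,0,1,2]
Step 11: insert ivp at [9, 21] -> counters=[0,2,0,1,0,1,0,2,1,2,1,0,1,1,1,0,0,1,0,1,0,2,1,1,0,1,2]
Step 12: delete mg at [17, 19] -> counters=[0,2,0,1,0,1,0,2,1,2,1,0,1,1,1,0,0,0,0,0,0,2,1,1,0,1,2]
Step 13: delete ivp at [9, 21] -> counters=[0,2,0,1,0,1,0,2,1,1,1,0,1,1,1,0,0,0,0,0,0,1,1,1,0,1,2]
Step 14: insert bck at [1, 22] -> counters=[0,3,0,1,0,1,0,2,1,1,1,0,1,1,1,0,0,0,0,0,0,1,2,1,0,1,2]
Step 15: insert zjr at [14, 26] -> counters=[0,3,0,1,0,1,0,2,1,1,1,0,1,1,2,0,0,0,0,0,0,1,2,1,0,1,3]
Final counters=[0,3,0,1,0,1,0,2,1,1,1,0,1,1,2,0,0,0,0,0,0,1,2,1,0,1,3] -> counters[17]=0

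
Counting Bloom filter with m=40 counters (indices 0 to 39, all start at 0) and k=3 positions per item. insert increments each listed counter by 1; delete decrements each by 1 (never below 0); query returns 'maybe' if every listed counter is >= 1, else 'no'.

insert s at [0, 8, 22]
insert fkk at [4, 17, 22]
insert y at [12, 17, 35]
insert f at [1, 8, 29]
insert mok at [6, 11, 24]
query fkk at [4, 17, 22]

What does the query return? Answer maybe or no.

Answer: maybe

Derivation:
Step 1: insert s at [0, 8, 22] -> counters=[1,0,0,0,0,0,0,0,1,0,0,0,0,0,0,0,0,0,0,0,0,0,1,0,0,0,0,0,0,0,0,0,0,0,0,0,0,0,0,0]
Step 2: insert fkk at [4, 17, 22] -> counters=[1,0,0,0,1,0,0,0,1,0,0,0,0,0,0,0,0,1,0,0,0,0,2,0,0,0,0,0,0,0,0,0,0,0,0,0,0,0,0,0]
Step 3: insert y at [12, 17, 35] -> counters=[1,0,0,0,1,0,0,0,1,0,0,0,1,0,0,0,0,2,0,0,0,0,2,0,0,0,0,0,0,0,0,0,0,0,0,1,0,0,0,0]
Step 4: insert f at [1, 8, 29] -> counters=[1,1,0,0,1,0,0,0,2,0,0,0,1,0,0,0,0,2,0,0,0,0,2,0,0,0,0,0,0,1,0,0,0,0,0,1,0,0,0,0]
Step 5: insert mok at [6, 11, 24] -> counters=[1,1,0,0,1,0,1,0,2,0,0,1,1,0,0,0,0,2,0,0,0,0,2,0,1,0,0,0,0,1,0,0,0,0,0,1,0,0,0,0]
Query fkk: check counters[4]=1 counters[17]=2 counters[22]=2 -> maybe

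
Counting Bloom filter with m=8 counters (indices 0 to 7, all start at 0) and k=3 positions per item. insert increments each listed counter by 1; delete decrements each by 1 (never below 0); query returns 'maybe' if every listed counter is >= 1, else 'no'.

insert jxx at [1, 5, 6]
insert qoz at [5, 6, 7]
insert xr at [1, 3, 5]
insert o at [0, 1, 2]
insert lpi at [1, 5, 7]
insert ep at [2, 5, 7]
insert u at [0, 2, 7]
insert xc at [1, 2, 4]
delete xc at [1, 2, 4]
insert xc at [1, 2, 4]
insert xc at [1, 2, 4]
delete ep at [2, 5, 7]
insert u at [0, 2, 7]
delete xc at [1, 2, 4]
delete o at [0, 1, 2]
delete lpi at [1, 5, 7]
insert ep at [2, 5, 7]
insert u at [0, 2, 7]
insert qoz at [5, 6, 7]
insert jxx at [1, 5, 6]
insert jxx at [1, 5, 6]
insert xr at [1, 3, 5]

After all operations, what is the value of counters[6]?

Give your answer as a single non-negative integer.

Answer: 5

Derivation:
Step 1: insert jxx at [1, 5, 6] -> counters=[0,1,0,0,0,1,1,0]
Step 2: insert qoz at [5, 6, 7] -> counters=[0,1,0,0,0,2,2,1]
Step 3: insert xr at [1, 3, 5] -> counters=[0,2,0,1,0,3,2,1]
Step 4: insert o at [0, 1, 2] -> counters=[1,3,1,1,0,3,2,1]
Step 5: insert lpi at [1, 5, 7] -> counters=[1,4,1,1,0,4,2,2]
Step 6: insert ep at [2, 5, 7] -> counters=[1,4,2,1,0,5,2,3]
Step 7: insert u at [0, 2, 7] -> counters=[2,4,3,1,0,5,2,4]
Step 8: insert xc at [1, 2, 4] -> counters=[2,5,4,1,1,5,2,4]
Step 9: delete xc at [1, 2, 4] -> counters=[2,4,3,1,0,5,2,4]
Step 10: insert xc at [1, 2, 4] -> counters=[2,5,4,1,1,5,2,4]
Step 11: insert xc at [1, 2, 4] -> counters=[2,6,5,1,2,5,2,4]
Step 12: delete ep at [2, 5, 7] -> counters=[2,6,4,1,2,4,2,3]
Step 13: insert u at [0, 2, 7] -> counters=[3,6,5,1,2,4,2,4]
Step 14: delete xc at [1, 2, 4] -> counters=[3,5,4,1,1,4,2,4]
Step 15: delete o at [0, 1, 2] -> counters=[2,4,3,1,1,4,2,4]
Step 16: delete lpi at [1, 5, 7] -> counters=[2,3,3,1,1,3,2,3]
Step 17: insert ep at [2, 5, 7] -> counters=[2,3,4,1,1,4,2,4]
Step 18: insert u at [0, 2, 7] -> counters=[3,3,5,1,1,4,2,5]
Step 19: insert qoz at [5, 6, 7] -> counters=[3,3,5,1,1,5,3,6]
Step 20: insert jxx at [1, 5, 6] -> counters=[3,4,5,1,1,6,4,6]
Step 21: insert jxx at [1, 5, 6] -> counters=[3,5,5,1,1,7,5,6]
Step 22: insert xr at [1, 3, 5] -> counters=[3,6,5,2,1,8,5,6]
Final counters=[3,6,5,2,1,8,5,6] -> counters[6]=5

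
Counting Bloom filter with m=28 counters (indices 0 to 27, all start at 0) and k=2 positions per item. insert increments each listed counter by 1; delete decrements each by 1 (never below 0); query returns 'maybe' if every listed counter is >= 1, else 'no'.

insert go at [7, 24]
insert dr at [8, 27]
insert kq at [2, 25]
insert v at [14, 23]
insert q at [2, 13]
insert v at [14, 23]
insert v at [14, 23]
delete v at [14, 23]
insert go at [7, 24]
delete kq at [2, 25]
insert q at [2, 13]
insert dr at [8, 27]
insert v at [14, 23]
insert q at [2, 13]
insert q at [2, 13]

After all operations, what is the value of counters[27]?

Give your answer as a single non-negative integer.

Answer: 2

Derivation:
Step 1: insert go at [7, 24] -> counters=[0,0,0,0,0,0,0,1,0,0,0,0,0,0,0,0,0,0,0,0,0,0,0,0,1,0,0,0]
Step 2: insert dr at [8, 27] -> counters=[0,0,0,0,0,0,0,1,1,0,0,0,0,0,0,0,0,0,0,0,0,0,0,0,1,0,0,1]
Step 3: insert kq at [2, 25] -> counters=[0,0,1,0,0,0,0,1,1,0,0,0,0,0,0,0,0,0,0,0,0,0,0,0,1,1,0,1]
Step 4: insert v at [14, 23] -> counters=[0,0,1,0,0,0,0,1,1,0,0,0,0,0,1,0,0,0,0,0,0,0,0,1,1,1,0,1]
Step 5: insert q at [2, 13] -> counters=[0,0,2,0,0,0,0,1,1,0,0,0,0,1,1,0,0,0,0,0,0,0,0,1,1,1,0,1]
Step 6: insert v at [14, 23] -> counters=[0,0,2,0,0,0,0,1,1,0,0,0,0,1,2,0,0,0,0,0,0,0,0,2,1,1,0,1]
Step 7: insert v at [14, 23] -> counters=[0,0,2,0,0,0,0,1,1,0,0,0,0,1,3,0,0,0,0,0,0,0,0,3,1,1,0,1]
Step 8: delete v at [14, 23] -> counters=[0,0,2,0,0,0,0,1,1,0,0,0,0,1,2,0,0,0,0,0,0,0,0,2,1,1,0,1]
Step 9: insert go at [7, 24] -> counters=[0,0,2,0,0,0,0,2,1,0,0,0,0,1,2,0,0,0,0,0,0,0,0,2,2,1,0,1]
Step 10: delete kq at [2, 25] -> counters=[0,0,1,0,0,0,0,2,1,0,0,0,0,1,2,0,0,0,0,0,0,0,0,2,2,0,0,1]
Step 11: insert q at [2, 13] -> counters=[0,0,2,0,0,0,0,2,1,0,0,0,0,2,2,0,0,0,0,0,0,0,0,2,2,0,0,1]
Step 12: insert dr at [8, 27] -> counters=[0,0,2,0,0,0,0,2,2,0,0,0,0,2,2,0,0,0,0,0,0,0,0,2,2,0,0,2]
Step 13: insert v at [14, 23] -> counters=[0,0,2,0,0,0,0,2,2,0,0,0,0,2,3,0,0,0,0,0,0,0,0,3,2,0,0,2]
Step 14: insert q at [2, 13] -> counters=[0,0,3,0,0,0,0,2,2,0,0,0,0,3,3,0,0,0,0,0,0,0,0,3,2,0,0,2]
Step 15: insert q at [2, 13] -> counters=[0,0,4,0,0,0,0,2,2,0,0,0,0,4,3,0,0,0,0,0,0,0,0,3,2,0,0,2]
Final counters=[0,0,4,0,0,0,0,2,2,0,0,0,0,4,3,0,0,0,0,0,0,0,0,3,2,0,0,2] -> counters[27]=2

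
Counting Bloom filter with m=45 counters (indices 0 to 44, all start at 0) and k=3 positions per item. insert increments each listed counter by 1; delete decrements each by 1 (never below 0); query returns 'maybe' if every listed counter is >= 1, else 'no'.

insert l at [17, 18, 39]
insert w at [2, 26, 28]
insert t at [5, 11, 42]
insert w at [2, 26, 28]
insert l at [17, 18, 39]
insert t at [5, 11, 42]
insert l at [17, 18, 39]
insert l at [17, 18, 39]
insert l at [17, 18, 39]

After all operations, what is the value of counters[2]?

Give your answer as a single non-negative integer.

Answer: 2

Derivation:
Step 1: insert l at [17, 18, 39] -> counters=[0,0,0,0,0,0,0,0,0,0,0,0,0,0,0,0,0,1,1,0,0,0,0,0,0,0,0,0,0,0,0,0,0,0,0,0,0,0,0,1,0,0,0,0,0]
Step 2: insert w at [2, 26, 28] -> counters=[0,0,1,0,0,0,0,0,0,0,0,0,0,0,0,0,0,1,1,0,0,0,0,0,0,0,1,0,1,0,0,0,0,0,0,0,0,0,0,1,0,0,0,0,0]
Step 3: insert t at [5, 11, 42] -> counters=[0,0,1,0,0,1,0,0,0,0,0,1,0,0,0,0,0,1,1,0,0,0,0,0,0,0,1,0,1,0,0,0,0,0,0,0,0,0,0,1,0,0,1,0,0]
Step 4: insert w at [2, 26, 28] -> counters=[0,0,2,0,0,1,0,0,0,0,0,1,0,0,0,0,0,1,1,0,0,0,0,0,0,0,2,0,2,0,0,0,0,0,0,0,0,0,0,1,0,0,1,0,0]
Step 5: insert l at [17, 18, 39] -> counters=[0,0,2,0,0,1,0,0,0,0,0,1,0,0,0,0,0,2,2,0,0,0,0,0,0,0,2,0,2,0,0,0,0,0,0,0,0,0,0,2,0,0,1,0,0]
Step 6: insert t at [5, 11, 42] -> counters=[0,0,2,0,0,2,0,0,0,0,0,2,0,0,0,0,0,2,2,0,0,0,0,0,0,0,2,0,2,0,0,0,0,0,0,0,0,0,0,2,0,0,2,0,0]
Step 7: insert l at [17, 18, 39] -> counters=[0,0,2,0,0,2,0,0,0,0,0,2,0,0,0,0,0,3,3,0,0,0,0,0,0,0,2,0,2,0,0,0,0,0,0,0,0,0,0,3,0,0,2,0,0]
Step 8: insert l at [17, 18, 39] -> counters=[0,0,2,0,0,2,0,0,0,0,0,2,0,0,0,0,0,4,4,0,0,0,0,0,0,0,2,0,2,0,0,0,0,0,0,0,0,0,0,4,0,0,2,0,0]
Step 9: insert l at [17, 18, 39] -> counters=[0,0,2,0,0,2,0,0,0,0,0,2,0,0,0,0,0,5,5,0,0,0,0,0,0,0,2,0,2,0,0,0,0,0,0,0,0,0,0,5,0,0,2,0,0]
Final counters=[0,0,2,0,0,2,0,0,0,0,0,2,0,0,0,0,0,5,5,0,0,0,0,0,0,0,2,0,2,0,0,0,0,0,0,0,0,0,0,5,0,0,2,0,0] -> counters[2]=2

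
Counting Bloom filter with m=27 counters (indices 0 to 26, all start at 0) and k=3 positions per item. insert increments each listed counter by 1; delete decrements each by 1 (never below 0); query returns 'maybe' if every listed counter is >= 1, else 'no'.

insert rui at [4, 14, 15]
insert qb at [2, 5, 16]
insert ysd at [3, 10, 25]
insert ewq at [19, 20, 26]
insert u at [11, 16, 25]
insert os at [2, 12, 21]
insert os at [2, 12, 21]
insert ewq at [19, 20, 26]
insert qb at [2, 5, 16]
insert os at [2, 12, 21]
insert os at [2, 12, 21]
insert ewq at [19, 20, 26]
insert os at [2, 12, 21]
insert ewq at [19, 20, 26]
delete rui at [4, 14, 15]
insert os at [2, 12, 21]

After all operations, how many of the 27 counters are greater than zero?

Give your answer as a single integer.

Step 1: insert rui at [4, 14, 15] -> counters=[0,0,0,0,1,0,0,0,0,0,0,0,0,0,1,1,0,0,0,0,0,0,0,0,0,0,0]
Step 2: insert qb at [2, 5, 16] -> counters=[0,0,1,0,1,1,0,0,0,0,0,0,0,0,1,1,1,0,0,0,0,0,0,0,0,0,0]
Step 3: insert ysd at [3, 10, 25] -> counters=[0,0,1,1,1,1,0,0,0,0,1,0,0,0,1,1,1,0,0,0,0,0,0,0,0,1,0]
Step 4: insert ewq at [19, 20, 26] -> counters=[0,0,1,1,1,1,0,0,0,0,1,0,0,0,1,1,1,0,0,1,1,0,0,0,0,1,1]
Step 5: insert u at [11, 16, 25] -> counters=[0,0,1,1,1,1,0,0,0,0,1,1,0,0,1,1,2,0,0,1,1,0,0,0,0,2,1]
Step 6: insert os at [2, 12, 21] -> counters=[0,0,2,1,1,1,0,0,0,0,1,1,1,0,1,1,2,0,0,1,1,1,0,0,0,2,1]
Step 7: insert os at [2, 12, 21] -> counters=[0,0,3,1,1,1,0,0,0,0,1,1,2,0,1,1,2,0,0,1,1,2,0,0,0,2,1]
Step 8: insert ewq at [19, 20, 26] -> counters=[0,0,3,1,1,1,0,0,0,0,1,1,2,0,1,1,2,0,0,2,2,2,0,0,0,2,2]
Step 9: insert qb at [2, 5, 16] -> counters=[0,0,4,1,1,2,0,0,0,0,1,1,2,0,1,1,3,0,0,2,2,2,0,0,0,2,2]
Step 10: insert os at [2, 12, 21] -> counters=[0,0,5,1,1,2,0,0,0,0,1,1,3,0,1,1,3,0,0,2,2,3,0,0,0,2,2]
Step 11: insert os at [2, 12, 21] -> counters=[0,0,6,1,1,2,0,0,0,0,1,1,4,0,1,1,3,0,0,2,2,4,0,0,0,2,2]
Step 12: insert ewq at [19, 20, 26] -> counters=[0,0,6,1,1,2,0,0,0,0,1,1,4,0,1,1,3,0,0,3,3,4,0,0,0,2,3]
Step 13: insert os at [2, 12, 21] -> counters=[0,0,7,1,1,2,0,0,0,0,1,1,5,0,1,1,3,0,0,3,3,5,0,0,0,2,3]
Step 14: insert ewq at [19, 20, 26] -> counters=[0,0,7,1,1,2,0,0,0,0,1,1,5,0,1,1,3,0,0,4,4,5,0,0,0,2,4]
Step 15: delete rui at [4, 14, 15] -> counters=[0,0,7,1,0,2,0,0,0,0,1,1,5,0,0,0,3,0,0,4,4,5,0,0,0,2,4]
Step 16: insert os at [2, 12, 21] -> counters=[0,0,8,1,0,2,0,0,0,0,1,1,6,0,0,0,3,0,0,4,4,6,0,0,0,2,4]
Final counters=[0,0,8,1,0,2,0,0,0,0,1,1,6,0,0,0,3,0,0,4,4,6,0,0,0,2,4] -> 12 nonzero

Answer: 12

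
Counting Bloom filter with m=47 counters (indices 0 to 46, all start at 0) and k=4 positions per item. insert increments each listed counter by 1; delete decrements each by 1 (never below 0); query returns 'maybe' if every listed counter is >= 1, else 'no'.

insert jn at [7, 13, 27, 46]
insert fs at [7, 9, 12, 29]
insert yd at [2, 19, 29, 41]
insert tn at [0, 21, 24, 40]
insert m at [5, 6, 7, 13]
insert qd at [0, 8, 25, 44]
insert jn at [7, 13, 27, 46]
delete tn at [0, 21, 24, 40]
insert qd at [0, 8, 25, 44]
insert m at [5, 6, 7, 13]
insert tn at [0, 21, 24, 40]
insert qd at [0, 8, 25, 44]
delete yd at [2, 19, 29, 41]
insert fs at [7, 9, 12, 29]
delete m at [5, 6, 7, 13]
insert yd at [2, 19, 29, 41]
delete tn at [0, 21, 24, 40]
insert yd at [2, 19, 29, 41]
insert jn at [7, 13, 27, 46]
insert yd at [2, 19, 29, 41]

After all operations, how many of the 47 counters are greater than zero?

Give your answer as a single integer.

Answer: 16

Derivation:
Step 1: insert jn at [7, 13, 27, 46] -> counters=[0,0,0,0,0,0,0,1,0,0,0,0,0,1,0,0,0,0,0,0,0,0,0,0,0,0,0,1,0,0,0,0,0,0,0,0,0,0,0,0,0,0,0,0,0,0,1]
Step 2: insert fs at [7, 9, 12, 29] -> counters=[0,0,0,0,0,0,0,2,0,1,0,0,1,1,0,0,0,0,0,0,0,0,0,0,0,0,0,1,0,1,0,0,0,0,0,0,0,0,0,0,0,0,0,0,0,0,1]
Step 3: insert yd at [2, 19, 29, 41] -> counters=[0,0,1,0,0,0,0,2,0,1,0,0,1,1,0,0,0,0,0,1,0,0,0,0,0,0,0,1,0,2,0,0,0,0,0,0,0,0,0,0,0,1,0,0,0,0,1]
Step 4: insert tn at [0, 21, 24, 40] -> counters=[1,0,1,0,0,0,0,2,0,1,0,0,1,1,0,0,0,0,0,1,0,1,0,0,1,0,0,1,0,2,0,0,0,0,0,0,0,0,0,0,1,1,0,0,0,0,1]
Step 5: insert m at [5, 6, 7, 13] -> counters=[1,0,1,0,0,1,1,3,0,1,0,0,1,2,0,0,0,0,0,1,0,1,0,0,1,0,0,1,0,2,0,0,0,0,0,0,0,0,0,0,1,1,0,0,0,0,1]
Step 6: insert qd at [0, 8, 25, 44] -> counters=[2,0,1,0,0,1,1,3,1,1,0,0,1,2,0,0,0,0,0,1,0,1,0,0,1,1,0,1,0,2,0,0,0,0,0,0,0,0,0,0,1,1,0,0,1,0,1]
Step 7: insert jn at [7, 13, 27, 46] -> counters=[2,0,1,0,0,1,1,4,1,1,0,0,1,3,0,0,0,0,0,1,0,1,0,0,1,1,0,2,0,2,0,0,0,0,0,0,0,0,0,0,1,1,0,0,1,0,2]
Step 8: delete tn at [0, 21, 24, 40] -> counters=[1,0,1,0,0,1,1,4,1,1,0,0,1,3,0,0,0,0,0,1,0,0,0,0,0,1,0,2,0,2,0,0,0,0,0,0,0,0,0,0,0,1,0,0,1,0,2]
Step 9: insert qd at [0, 8, 25, 44] -> counters=[2,0,1,0,0,1,1,4,2,1,0,0,1,3,0,0,0,0,0,1,0,0,0,0,0,2,0,2,0,2,0,0,0,0,0,0,0,0,0,0,0,1,0,0,2,0,2]
Step 10: insert m at [5, 6, 7, 13] -> counters=[2,0,1,0,0,2,2,5,2,1,0,0,1,4,0,0,0,0,0,1,0,0,0,0,0,2,0,2,0,2,0,0,0,0,0,0,0,0,0,0,0,1,0,0,2,0,2]
Step 11: insert tn at [0, 21, 24, 40] -> counters=[3,0,1,0,0,2,2,5,2,1,0,0,1,4,0,0,0,0,0,1,0,1,0,0,1,2,0,2,0,2,0,0,0,0,0,0,0,0,0,0,1,1,0,0,2,0,2]
Step 12: insert qd at [0, 8, 25, 44] -> counters=[4,0,1,0,0,2,2,5,3,1,0,0,1,4,0,0,0,0,0,1,0,1,0,0,1,3,0,2,0,2,0,0,0,0,0,0,0,0,0,0,1,1,0,0,3,0,2]
Step 13: delete yd at [2, 19, 29, 41] -> counters=[4,0,0,0,0,2,2,5,3,1,0,0,1,4,0,0,0,0,0,0,0,1,0,0,1,3,0,2,0,1,0,0,0,0,0,0,0,0,0,0,1,0,0,0,3,0,2]
Step 14: insert fs at [7, 9, 12, 29] -> counters=[4,0,0,0,0,2,2,6,3,2,0,0,2,4,0,0,0,0,0,0,0,1,0,0,1,3,0,2,0,2,0,0,0,0,0,0,0,0,0,0,1,0,0,0,3,0,2]
Step 15: delete m at [5, 6, 7, 13] -> counters=[4,0,0,0,0,1,1,5,3,2,0,0,2,3,0,0,0,0,0,0,0,1,0,0,1,3,0,2,0,2,0,0,0,0,0,0,0,0,0,0,1,0,0,0,3,0,2]
Step 16: insert yd at [2, 19, 29, 41] -> counters=[4,0,1,0,0,1,1,5,3,2,0,0,2,3,0,0,0,0,0,1,0,1,0,0,1,3,0,2,0,3,0,0,0,0,0,0,0,0,0,0,1,1,0,0,3,0,2]
Step 17: delete tn at [0, 21, 24, 40] -> counters=[3,0,1,0,0,1,1,5,3,2,0,0,2,3,0,0,0,0,0,1,0,0,0,0,0,3,0,2,0,3,0,0,0,0,0,0,0,0,0,0,0,1,0,0,3,0,2]
Step 18: insert yd at [2, 19, 29, 41] -> counters=[3,0,2,0,0,1,1,5,3,2,0,0,2,3,0,0,0,0,0,2,0,0,0,0,0,3,0,2,0,4,0,0,0,0,0,0,0,0,0,0,0,2,0,0,3,0,2]
Step 19: insert jn at [7, 13, 27, 46] -> counters=[3,0,2,0,0,1,1,6,3,2,0,0,2,4,0,0,0,0,0,2,0,0,0,0,0,3,0,3,0,4,0,0,0,0,0,0,0,0,0,0,0,2,0,0,3,0,3]
Step 20: insert yd at [2, 19, 29, 41] -> counters=[3,0,3,0,0,1,1,6,3,2,0,0,2,4,0,0,0,0,0,3,0,0,0,0,0,3,0,3,0,5,0,0,0,0,0,0,0,0,0,0,0,3,0,0,3,0,3]
Final counters=[3,0,3,0,0,1,1,6,3,2,0,0,2,4,0,0,0,0,0,3,0,0,0,0,0,3,0,3,0,5,0,0,0,0,0,0,0,0,0,0,0,3,0,0,3,0,3] -> 16 nonzero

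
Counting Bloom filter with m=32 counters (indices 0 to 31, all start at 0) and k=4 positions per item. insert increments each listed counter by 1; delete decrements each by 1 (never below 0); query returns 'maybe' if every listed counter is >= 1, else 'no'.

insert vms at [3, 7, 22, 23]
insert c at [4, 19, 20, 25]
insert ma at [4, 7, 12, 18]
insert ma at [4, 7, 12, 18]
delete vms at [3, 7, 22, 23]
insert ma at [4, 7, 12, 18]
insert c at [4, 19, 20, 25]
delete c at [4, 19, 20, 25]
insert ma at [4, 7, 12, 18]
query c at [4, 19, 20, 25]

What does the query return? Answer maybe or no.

Answer: maybe

Derivation:
Step 1: insert vms at [3, 7, 22, 23] -> counters=[0,0,0,1,0,0,0,1,0,0,0,0,0,0,0,0,0,0,0,0,0,0,1,1,0,0,0,0,0,0,0,0]
Step 2: insert c at [4, 19, 20, 25] -> counters=[0,0,0,1,1,0,0,1,0,0,0,0,0,0,0,0,0,0,0,1,1,0,1,1,0,1,0,0,0,0,0,0]
Step 3: insert ma at [4, 7, 12, 18] -> counters=[0,0,0,1,2,0,0,2,0,0,0,0,1,0,0,0,0,0,1,1,1,0,1,1,0,1,0,0,0,0,0,0]
Step 4: insert ma at [4, 7, 12, 18] -> counters=[0,0,0,1,3,0,0,3,0,0,0,0,2,0,0,0,0,0,2,1,1,0,1,1,0,1,0,0,0,0,0,0]
Step 5: delete vms at [3, 7, 22, 23] -> counters=[0,0,0,0,3,0,0,2,0,0,0,0,2,0,0,0,0,0,2,1,1,0,0,0,0,1,0,0,0,0,0,0]
Step 6: insert ma at [4, 7, 12, 18] -> counters=[0,0,0,0,4,0,0,3,0,0,0,0,3,0,0,0,0,0,3,1,1,0,0,0,0,1,0,0,0,0,0,0]
Step 7: insert c at [4, 19, 20, 25] -> counters=[0,0,0,0,5,0,0,3,0,0,0,0,3,0,0,0,0,0,3,2,2,0,0,0,0,2,0,0,0,0,0,0]
Step 8: delete c at [4, 19, 20, 25] -> counters=[0,0,0,0,4,0,0,3,0,0,0,0,3,0,0,0,0,0,3,1,1,0,0,0,0,1,0,0,0,0,0,0]
Step 9: insert ma at [4, 7, 12, 18] -> counters=[0,0,0,0,5,0,0,4,0,0,0,0,4,0,0,0,0,0,4,1,1,0,0,0,0,1,0,0,0,0,0,0]
Query c: check counters[4]=5 counters[19]=1 counters[20]=1 counters[25]=1 -> maybe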